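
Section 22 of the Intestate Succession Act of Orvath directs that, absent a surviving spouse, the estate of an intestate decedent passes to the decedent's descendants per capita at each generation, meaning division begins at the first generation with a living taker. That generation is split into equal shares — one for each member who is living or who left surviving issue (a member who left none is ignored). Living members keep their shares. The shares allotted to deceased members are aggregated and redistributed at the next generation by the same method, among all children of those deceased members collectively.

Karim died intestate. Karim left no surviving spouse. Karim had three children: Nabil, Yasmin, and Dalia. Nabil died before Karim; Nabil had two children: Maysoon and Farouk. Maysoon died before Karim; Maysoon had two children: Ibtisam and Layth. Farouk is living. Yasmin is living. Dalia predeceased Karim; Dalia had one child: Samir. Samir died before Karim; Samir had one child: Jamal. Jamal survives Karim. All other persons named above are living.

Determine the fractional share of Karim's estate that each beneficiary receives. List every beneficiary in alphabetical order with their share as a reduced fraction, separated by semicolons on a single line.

There is no surviving spouse, so the entire estate passes to Karim's descendants per capita at each generation.
At generation 1 (Nabil, Yasmin, Dalia) there are 3 shares of (1)/3 = 1/3 each.
Living: Yasmin — each takes 1/3.
Deceased: Nabil and Dalia. Their combined 2/3 is pooled and carried to generation 2.
At generation 2 (Maysoon, Farouk, Samir) there are 3 shares of (2/3)/3 = 2/9 each.
Living: Farouk — each takes 2/9.
Deceased: Maysoon and Samir. Their combined 4/9 is pooled and carried to generation 3.
At generation 3 (Ibtisam, Layth, Jamal) there are 3 shares of (4/9)/3 = 4/27 each.
Living: Ibtisam, Layth, and Jamal — each takes 4/27.

Farouk 2/9; Ibtisam 4/27; Jamal 4/27; Layth 4/27; Yasmin 1/3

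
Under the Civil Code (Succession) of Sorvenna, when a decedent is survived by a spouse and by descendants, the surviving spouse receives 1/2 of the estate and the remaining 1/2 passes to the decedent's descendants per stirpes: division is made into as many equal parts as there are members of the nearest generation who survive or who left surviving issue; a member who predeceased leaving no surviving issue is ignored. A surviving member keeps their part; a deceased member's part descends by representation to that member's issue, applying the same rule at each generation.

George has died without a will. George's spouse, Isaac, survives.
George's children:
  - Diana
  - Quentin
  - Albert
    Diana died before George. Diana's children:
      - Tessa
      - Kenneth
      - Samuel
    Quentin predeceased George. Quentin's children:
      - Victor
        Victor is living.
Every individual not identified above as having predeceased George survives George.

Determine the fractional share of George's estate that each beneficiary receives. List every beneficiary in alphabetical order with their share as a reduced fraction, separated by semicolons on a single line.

Albert 1/6; Isaac 1/2; Kenneth 1/18; Samuel 1/18; Tessa 1/18; Victor 1/6

Isaac, as surviving spouse, takes 1/2.
The remaining 1/2 passes to George's descendants per stirpes.
The 1/2 is divided into 3 equal shares of 1/6 among Diana, Quentin, Albert.
Diana predeceased; the 1/6 allotted to Diana's branch passes to Diana's issue by representation.
The 1/6 is divided into 3 equal shares of 1/18 among Tessa, Kenneth, Samuel.
Tessa is living and takes 1/18.
Kenneth is living and takes 1/18.
Samuel is living and takes 1/18.
Quentin predeceased; the 1/6 allotted to Quentin's branch passes to Quentin's issue by representation.
Victor is the sole taker at this level and receives the full 1/6.
Albert is living and takes 1/6.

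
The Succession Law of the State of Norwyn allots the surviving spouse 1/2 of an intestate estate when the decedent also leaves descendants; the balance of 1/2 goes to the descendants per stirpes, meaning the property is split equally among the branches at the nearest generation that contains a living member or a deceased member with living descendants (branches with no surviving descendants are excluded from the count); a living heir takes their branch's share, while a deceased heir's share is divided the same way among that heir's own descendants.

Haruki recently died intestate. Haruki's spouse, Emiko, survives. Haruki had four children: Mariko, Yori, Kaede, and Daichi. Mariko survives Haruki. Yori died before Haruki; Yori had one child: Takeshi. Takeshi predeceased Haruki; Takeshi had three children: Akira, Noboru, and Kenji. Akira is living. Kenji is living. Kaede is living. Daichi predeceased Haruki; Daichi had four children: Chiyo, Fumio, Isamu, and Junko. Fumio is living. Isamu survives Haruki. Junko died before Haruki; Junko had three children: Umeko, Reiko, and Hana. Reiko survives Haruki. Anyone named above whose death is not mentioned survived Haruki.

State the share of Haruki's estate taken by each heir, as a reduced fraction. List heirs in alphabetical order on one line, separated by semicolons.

Emiko, as surviving spouse, takes 1/2.
The remaining 1/2 passes to Haruki's descendants per stirpes.
The 1/2 is divided into 4 equal shares of 1/8 among Mariko, Yori, Kaede, Daichi.
Mariko is living and takes 1/8.
Yori predeceased; the 1/8 allotted to Yori's branch passes to Yori's issue by representation.
Takeshi's line is the sole branch at this level, so the full 1/8 passes to Takeshi's issue by representation.
The 1/8 is divided into 3 equal shares of 1/24 among Akira, Noboru, Kenji.
Akira is living and takes 1/24.
Noboru is living and takes 1/24.
Kenji is living and takes 1/24.
Kaede is living and takes 1/8.
Daichi predeceased; the 1/8 allotted to Daichi's branch passes to Daichi's issue by representation.
The 1/8 is divided into 4 equal shares of 1/32 among Chiyo, Fumio, Isamu, Junko.
Chiyo is living and takes 1/32.
Fumio is living and takes 1/32.
Isamu is living and takes 1/32.
Junko predeceased; the 1/32 allotted to Junko's branch passes to Junko's issue by representation.
The 1/32 is divided into 3 equal shares of 1/96 among Umeko, Reiko, Hana.
Umeko is living and takes 1/96.
Reiko is living and takes 1/96.
Hana is living and takes 1/96.

Akira 1/24; Chiyo 1/32; Emiko 1/2; Fumio 1/32; Hana 1/96; Isamu 1/32; Kaede 1/8; Kenji 1/24; Mariko 1/8; Noboru 1/24; Reiko 1/96; Umeko 1/96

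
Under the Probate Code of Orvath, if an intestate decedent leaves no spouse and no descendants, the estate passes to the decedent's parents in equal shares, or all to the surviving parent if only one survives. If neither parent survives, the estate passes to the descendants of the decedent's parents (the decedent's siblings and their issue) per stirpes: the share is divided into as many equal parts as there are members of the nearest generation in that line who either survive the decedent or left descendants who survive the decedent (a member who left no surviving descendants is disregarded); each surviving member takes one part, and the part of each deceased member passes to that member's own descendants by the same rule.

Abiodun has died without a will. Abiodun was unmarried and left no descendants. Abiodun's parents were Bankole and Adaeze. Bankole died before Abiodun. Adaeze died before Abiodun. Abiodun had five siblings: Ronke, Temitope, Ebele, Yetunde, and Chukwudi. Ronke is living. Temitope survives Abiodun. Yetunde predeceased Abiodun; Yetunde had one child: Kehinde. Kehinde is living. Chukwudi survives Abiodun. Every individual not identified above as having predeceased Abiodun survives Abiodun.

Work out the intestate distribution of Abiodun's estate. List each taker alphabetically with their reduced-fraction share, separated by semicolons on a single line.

Neither parent survives and there are no descendants, so the estate passes to Abiodun's siblings and their issue per stirpes.
The estate is divided into 5 equal shares of 1/5 among Ronke, Temitope, Ebele, Yetunde, Chukwudi.
Ronke is living and takes 1/5.
Temitope is living and takes 1/5.
Ebele is living and takes 1/5.
Yetunde predeceased; the 1/5 allotted to Yetunde's branch passes to Yetunde's issue by representation.
Kehinde is the sole taker at this level and receives the full 1/5.
Chukwudi is living and takes 1/5.

Chukwudi 1/5; Ebele 1/5; Kehinde 1/5; Ronke 1/5; Temitope 1/5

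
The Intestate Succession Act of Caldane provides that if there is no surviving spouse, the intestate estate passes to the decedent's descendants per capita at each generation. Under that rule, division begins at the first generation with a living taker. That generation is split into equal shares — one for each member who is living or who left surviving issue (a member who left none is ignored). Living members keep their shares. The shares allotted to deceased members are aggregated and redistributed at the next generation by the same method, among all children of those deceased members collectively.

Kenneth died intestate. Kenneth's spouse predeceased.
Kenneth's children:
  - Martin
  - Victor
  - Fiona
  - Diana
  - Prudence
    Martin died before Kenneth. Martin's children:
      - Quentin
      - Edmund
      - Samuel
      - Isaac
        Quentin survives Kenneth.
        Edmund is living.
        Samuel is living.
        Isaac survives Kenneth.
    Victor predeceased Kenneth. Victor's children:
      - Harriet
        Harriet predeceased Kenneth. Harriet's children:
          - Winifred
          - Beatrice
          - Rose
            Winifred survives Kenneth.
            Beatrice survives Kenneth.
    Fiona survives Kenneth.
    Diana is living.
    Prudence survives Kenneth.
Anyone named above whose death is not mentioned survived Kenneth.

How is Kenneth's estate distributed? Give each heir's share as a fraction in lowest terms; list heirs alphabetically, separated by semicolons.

There is no surviving spouse, so the entire estate passes to Kenneth's descendants per capita at each generation.
At generation 1 (Martin, Victor, Fiona, Diana, Prudence) there are 5 shares of (1)/5 = 1/5 each.
Living: Fiona, Diana, and Prudence — each takes 1/5.
Deceased: Martin and Victor. Their combined 2/5 is pooled and carried to generation 2.
At generation 2 (Quentin, Edmund, Samuel, Isaac, Harriet) there are 5 shares of (2/5)/5 = 2/25 each.
Living: Quentin, Edmund, Samuel, and Isaac — each takes 2/25.
Deceased: Harriet. That 2/25 share is carried to generation 3.
At generation 3 (Winifred, Beatrice, Rose) there are 3 shares of (2/25)/3 = 2/75 each.
Living: Winifred, Beatrice, and Rose — each takes 2/75.

Beatrice 2/75; Diana 1/5; Edmund 2/25; Fiona 1/5; Isaac 2/25; Prudence 1/5; Quentin 2/25; Rose 2/75; Samuel 2/25; Winifred 2/75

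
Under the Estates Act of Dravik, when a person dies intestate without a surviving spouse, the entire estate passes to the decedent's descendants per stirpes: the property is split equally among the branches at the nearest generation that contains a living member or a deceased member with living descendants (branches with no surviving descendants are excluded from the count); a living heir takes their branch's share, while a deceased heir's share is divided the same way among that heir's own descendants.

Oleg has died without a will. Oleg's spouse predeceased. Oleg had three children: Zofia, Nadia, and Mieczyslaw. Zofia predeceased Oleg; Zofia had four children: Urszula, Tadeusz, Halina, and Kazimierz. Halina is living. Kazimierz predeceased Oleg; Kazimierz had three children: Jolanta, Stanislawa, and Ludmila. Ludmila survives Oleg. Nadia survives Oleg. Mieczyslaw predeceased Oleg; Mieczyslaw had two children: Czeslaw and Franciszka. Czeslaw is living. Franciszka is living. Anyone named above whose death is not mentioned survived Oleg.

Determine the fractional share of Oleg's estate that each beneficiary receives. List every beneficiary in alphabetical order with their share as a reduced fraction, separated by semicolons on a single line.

Czeslaw 1/6; Franciszka 1/6; Halina 1/12; Jolanta 1/36; Ludmila 1/36; Nadia 1/3; Stanislawa 1/36; Tadeusz 1/12; Urszula 1/12

There is no surviving spouse, so the entire estate passes to Oleg's descendants per stirpes.
The estate is divided into 3 equal shares of 1/3 among Zofia, Nadia, Mieczyslaw.
Zofia predeceased; the 1/3 allotted to Zofia's branch passes to Zofia's issue by representation.
The 1/3 is divided into 4 equal shares of 1/12 among Urszula, Tadeusz, Halina, Kazimierz.
Urszula is living and takes 1/12.
Tadeusz is living and takes 1/12.
Halina is living and takes 1/12.
Kazimierz predeceased; the 1/12 allotted to Kazimierz's branch passes to Kazimierz's issue by representation.
The 1/12 is divided into 3 equal shares of 1/36 among Jolanta, Stanislawa, Ludmila.
Jolanta is living and takes 1/36.
Stanislawa is living and takes 1/36.
Ludmila is living and takes 1/36.
Nadia is living and takes 1/3.
Mieczyslaw predeceased; the 1/3 allotted to Mieczyslaw's branch passes to Mieczyslaw's issue by representation.
The 1/3 is divided into 2 equal shares of 1/6 among Czeslaw, Franciszka.
Czeslaw is living and takes 1/6.
Franciszka is living and takes 1/6.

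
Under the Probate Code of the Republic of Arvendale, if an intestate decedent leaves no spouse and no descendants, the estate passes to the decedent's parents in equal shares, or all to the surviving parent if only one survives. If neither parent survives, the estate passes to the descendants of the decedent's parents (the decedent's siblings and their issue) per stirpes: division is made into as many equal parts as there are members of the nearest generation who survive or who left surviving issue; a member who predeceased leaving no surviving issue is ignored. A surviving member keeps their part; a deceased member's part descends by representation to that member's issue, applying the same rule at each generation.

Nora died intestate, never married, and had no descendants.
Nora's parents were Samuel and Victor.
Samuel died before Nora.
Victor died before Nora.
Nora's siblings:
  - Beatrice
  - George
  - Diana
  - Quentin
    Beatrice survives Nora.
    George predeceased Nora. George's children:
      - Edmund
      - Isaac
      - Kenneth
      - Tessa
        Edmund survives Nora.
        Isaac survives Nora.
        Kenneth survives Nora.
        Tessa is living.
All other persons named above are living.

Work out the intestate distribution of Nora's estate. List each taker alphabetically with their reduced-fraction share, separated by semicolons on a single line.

Neither parent survives and there are no descendants, so the estate passes to Nora's siblings and their issue per stirpes.
The estate is divided into 4 equal shares of 1/4 among Beatrice, George, Diana, Quentin.
Beatrice is living and takes 1/4.
George predeceased; the 1/4 allotted to George's branch passes to George's issue by representation.
The 1/4 is divided into 4 equal shares of 1/16 among Edmund, Isaac, Kenneth, Tessa.
Edmund is living and takes 1/16.
Isaac is living and takes 1/16.
Kenneth is living and takes 1/16.
Tessa is living and takes 1/16.
Diana is living and takes 1/4.
Quentin is living and takes 1/4.

Beatrice 1/4; Diana 1/4; Edmund 1/16; Isaac 1/16; Kenneth 1/16; Quentin 1/4; Tessa 1/16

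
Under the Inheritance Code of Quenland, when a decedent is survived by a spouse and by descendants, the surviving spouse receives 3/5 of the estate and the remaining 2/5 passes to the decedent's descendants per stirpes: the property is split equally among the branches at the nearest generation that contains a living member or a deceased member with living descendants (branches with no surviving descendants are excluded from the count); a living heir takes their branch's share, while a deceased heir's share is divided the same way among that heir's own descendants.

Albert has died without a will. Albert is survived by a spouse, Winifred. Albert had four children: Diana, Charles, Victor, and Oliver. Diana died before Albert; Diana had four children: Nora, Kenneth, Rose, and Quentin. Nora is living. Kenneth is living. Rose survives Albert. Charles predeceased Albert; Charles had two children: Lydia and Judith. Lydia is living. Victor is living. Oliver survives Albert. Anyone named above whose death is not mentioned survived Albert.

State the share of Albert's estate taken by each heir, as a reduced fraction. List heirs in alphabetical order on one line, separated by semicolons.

Judith 1/20; Kenneth 1/40; Lydia 1/20; Nora 1/40; Oliver 1/10; Quentin 1/40; Rose 1/40; Victor 1/10; Winifred 3/5

Winifred, as surviving spouse, takes 3/5.
The remaining 2/5 passes to Albert's descendants per stirpes.
The 2/5 is divided into 4 equal shares of 1/10 among Diana, Charles, Victor, Oliver.
Diana predeceased; the 1/10 allotted to Diana's branch passes to Diana's issue by representation.
The 1/10 is divided into 4 equal shares of 1/40 among Nora, Kenneth, Rose, Quentin.
Nora is living and takes 1/40.
Kenneth is living and takes 1/40.
Rose is living and takes 1/40.
Quentin is living and takes 1/40.
Charles predeceased; the 1/10 allotted to Charles's branch passes to Charles's issue by representation.
The 1/10 is divided into 2 equal shares of 1/20 among Lydia, Judith.
Lydia is living and takes 1/20.
Judith is living and takes 1/20.
Victor is living and takes 1/10.
Oliver is living and takes 1/10.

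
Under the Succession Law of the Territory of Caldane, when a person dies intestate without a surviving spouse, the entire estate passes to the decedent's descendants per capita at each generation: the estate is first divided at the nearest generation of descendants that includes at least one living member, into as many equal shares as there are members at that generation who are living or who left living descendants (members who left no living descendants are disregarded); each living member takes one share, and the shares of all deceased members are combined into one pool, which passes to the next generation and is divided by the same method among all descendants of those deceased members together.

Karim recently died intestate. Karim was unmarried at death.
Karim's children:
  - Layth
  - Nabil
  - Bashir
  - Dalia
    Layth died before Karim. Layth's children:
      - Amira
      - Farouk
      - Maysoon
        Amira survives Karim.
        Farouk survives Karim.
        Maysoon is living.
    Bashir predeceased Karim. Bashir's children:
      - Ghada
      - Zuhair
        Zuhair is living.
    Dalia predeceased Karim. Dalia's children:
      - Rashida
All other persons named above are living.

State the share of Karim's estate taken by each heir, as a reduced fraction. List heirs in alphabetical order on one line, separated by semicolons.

Amira 1/8; Farouk 1/8; Ghada 1/8; Maysoon 1/8; Nabil 1/4; Rashida 1/8; Zuhair 1/8

There is no surviving spouse, so the entire estate passes to Karim's descendants per capita at each generation.
At generation 1 (Layth, Nabil, Bashir, Dalia) there are 4 shares of (1)/4 = 1/4 each.
Living: Nabil — each takes 1/4.
Deceased: Layth, Bashir, and Dalia. Their combined 3/4 is pooled and carried to generation 2.
At generation 2 (Amira, Farouk, Maysoon, Ghada, Zuhair, Rashida) there are 6 shares of (3/4)/6 = 1/8 each.
Living: Amira, Farouk, Maysoon, Ghada, Zuhair, and Rashida — each takes 1/8.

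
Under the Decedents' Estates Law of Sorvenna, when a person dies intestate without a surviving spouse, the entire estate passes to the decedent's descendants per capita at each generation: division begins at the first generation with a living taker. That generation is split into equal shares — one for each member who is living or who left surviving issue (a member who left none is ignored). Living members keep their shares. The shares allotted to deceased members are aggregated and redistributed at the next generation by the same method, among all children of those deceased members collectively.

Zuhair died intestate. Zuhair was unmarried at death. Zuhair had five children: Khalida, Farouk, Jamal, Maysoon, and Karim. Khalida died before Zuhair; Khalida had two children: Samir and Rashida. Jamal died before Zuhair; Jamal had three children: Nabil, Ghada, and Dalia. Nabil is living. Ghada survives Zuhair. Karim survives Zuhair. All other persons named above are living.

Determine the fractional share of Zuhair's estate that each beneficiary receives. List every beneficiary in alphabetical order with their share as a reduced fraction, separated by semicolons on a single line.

Dalia 2/25; Farouk 1/5; Ghada 2/25; Karim 1/5; Maysoon 1/5; Nabil 2/25; Rashida 2/25; Samir 2/25

There is no surviving spouse, so the entire estate passes to Zuhair's descendants per capita at each generation.
At generation 1 (Khalida, Farouk, Jamal, Maysoon, Karim) there are 5 shares of (1)/5 = 1/5 each.
Living: Farouk, Maysoon, and Karim — each takes 1/5.
Deceased: Khalida and Jamal. Their combined 2/5 is pooled and carried to generation 2.
At generation 2 (Samir, Rashida, Nabil, Ghada, Dalia) there are 5 shares of (2/5)/5 = 2/25 each.
Living: Samir, Rashida, Nabil, Ghada, and Dalia — each takes 2/25.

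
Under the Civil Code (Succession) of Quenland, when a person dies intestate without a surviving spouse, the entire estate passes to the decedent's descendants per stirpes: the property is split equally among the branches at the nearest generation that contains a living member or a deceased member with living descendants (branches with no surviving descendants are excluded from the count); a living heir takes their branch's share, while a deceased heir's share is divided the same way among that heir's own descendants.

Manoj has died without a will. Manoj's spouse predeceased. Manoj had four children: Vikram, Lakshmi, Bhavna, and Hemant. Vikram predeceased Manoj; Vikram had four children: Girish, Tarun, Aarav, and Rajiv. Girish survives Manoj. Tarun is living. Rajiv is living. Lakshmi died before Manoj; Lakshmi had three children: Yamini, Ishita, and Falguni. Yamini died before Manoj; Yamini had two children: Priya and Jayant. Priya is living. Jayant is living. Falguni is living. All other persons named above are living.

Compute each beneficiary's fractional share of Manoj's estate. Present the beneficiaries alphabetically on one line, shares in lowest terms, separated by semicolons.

There is no surviving spouse, so the entire estate passes to Manoj's descendants per stirpes.
The estate is divided into 4 equal shares of 1/4 among Vikram, Lakshmi, Bhavna, Hemant.
Vikram predeceased; the 1/4 allotted to Vikram's branch passes to Vikram's issue by representation.
The 1/4 is divided into 4 equal shares of 1/16 among Girish, Tarun, Aarav, Rajiv.
Girish is living and takes 1/16.
Tarun is living and takes 1/16.
Aarav is living and takes 1/16.
Rajiv is living and takes 1/16.
Lakshmi predeceased; the 1/4 allotted to Lakshmi's branch passes to Lakshmi's issue by representation.
The 1/4 is divided into 3 equal shares of 1/12 among Yamini, Ishita, Falguni.
Yamini predeceased; the 1/12 allotted to Yamini's branch passes to Yamini's issue by representation.
The 1/12 is divided into 2 equal shares of 1/24 among Priya, Jayant.
Priya is living and takes 1/24.
Jayant is living and takes 1/24.
Ishita is living and takes 1/12.
Falguni is living and takes 1/12.
Bhavna is living and takes 1/4.
Hemant is living and takes 1/4.

Aarav 1/16; Bhavna 1/4; Falguni 1/12; Girish 1/16; Hemant 1/4; Ishita 1/12; Jayant 1/24; Priya 1/24; Rajiv 1/16; Tarun 1/16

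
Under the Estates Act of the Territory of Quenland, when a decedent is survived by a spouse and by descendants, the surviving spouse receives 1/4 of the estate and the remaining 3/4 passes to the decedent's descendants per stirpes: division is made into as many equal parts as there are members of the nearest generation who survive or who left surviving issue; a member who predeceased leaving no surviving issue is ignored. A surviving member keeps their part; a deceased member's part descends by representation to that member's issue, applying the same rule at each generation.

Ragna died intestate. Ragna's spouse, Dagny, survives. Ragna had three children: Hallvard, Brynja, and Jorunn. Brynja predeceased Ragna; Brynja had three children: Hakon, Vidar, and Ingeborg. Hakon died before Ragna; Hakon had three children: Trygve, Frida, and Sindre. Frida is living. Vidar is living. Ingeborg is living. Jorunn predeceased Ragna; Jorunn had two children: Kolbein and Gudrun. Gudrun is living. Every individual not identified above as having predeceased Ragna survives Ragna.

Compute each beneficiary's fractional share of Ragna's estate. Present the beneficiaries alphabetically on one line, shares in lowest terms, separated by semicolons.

Dagny 1/4; Frida 1/36; Gudrun 1/8; Hallvard 1/4; Ingeborg 1/12; Kolbein 1/8; Sindre 1/36; Trygve 1/36; Vidar 1/12

Dagny, as surviving spouse, takes 1/4.
The remaining 3/4 passes to Ragna's descendants per stirpes.
The 3/4 is divided into 3 equal shares of 1/4 among Hallvard, Brynja, Jorunn.
Hallvard is living and takes 1/4.
Brynja predeceased; the 1/4 allotted to Brynja's branch passes to Brynja's issue by representation.
The 1/4 is divided into 3 equal shares of 1/12 among Hakon, Vidar, Ingeborg.
Hakon predeceased; the 1/12 allotted to Hakon's branch passes to Hakon's issue by representation.
The 1/12 is divided into 3 equal shares of 1/36 among Trygve, Frida, Sindre.
Trygve is living and takes 1/36.
Frida is living and takes 1/36.
Sindre is living and takes 1/36.
Vidar is living and takes 1/12.
Ingeborg is living and takes 1/12.
Jorunn predeceased; the 1/4 allotted to Jorunn's branch passes to Jorunn's issue by representation.
The 1/4 is divided into 2 equal shares of 1/8 among Kolbein, Gudrun.
Kolbein is living and takes 1/8.
Gudrun is living and takes 1/8.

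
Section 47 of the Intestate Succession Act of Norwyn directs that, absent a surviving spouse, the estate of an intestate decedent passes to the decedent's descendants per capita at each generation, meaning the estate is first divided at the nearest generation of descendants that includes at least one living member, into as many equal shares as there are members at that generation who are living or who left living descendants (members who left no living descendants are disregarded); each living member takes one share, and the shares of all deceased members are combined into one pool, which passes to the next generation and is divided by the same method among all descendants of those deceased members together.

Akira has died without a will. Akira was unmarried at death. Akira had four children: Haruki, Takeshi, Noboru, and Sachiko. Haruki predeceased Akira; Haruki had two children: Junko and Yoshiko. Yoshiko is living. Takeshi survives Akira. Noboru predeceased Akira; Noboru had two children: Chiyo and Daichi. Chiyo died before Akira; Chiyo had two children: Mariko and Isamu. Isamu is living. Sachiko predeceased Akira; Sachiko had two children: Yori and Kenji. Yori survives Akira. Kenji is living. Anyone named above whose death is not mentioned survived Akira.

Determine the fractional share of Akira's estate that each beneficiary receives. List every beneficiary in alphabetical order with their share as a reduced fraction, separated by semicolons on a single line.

There is no surviving spouse, so the entire estate passes to Akira's descendants per capita at each generation.
At generation 1 (Haruki, Takeshi, Noboru, Sachiko) there are 4 shares of (1)/4 = 1/4 each.
Living: Takeshi — each takes 1/4.
Deceased: Haruki, Noboru, and Sachiko. Their combined 3/4 is pooled and carried to generation 2.
At generation 2 (Junko, Yoshiko, Chiyo, Daichi, Yori, Kenji) there are 6 shares of (3/4)/6 = 1/8 each.
Living: Junko, Yoshiko, Daichi, Yori, and Kenji — each takes 1/8.
Deceased: Chiyo. That 1/8 share is carried to generation 3.
At generation 3 (Mariko, Isamu) there are 2 shares of (1/8)/2 = 1/16 each.
Living: Mariko and Isamu — each takes 1/16.

Daichi 1/8; Isamu 1/16; Junko 1/8; Kenji 1/8; Mariko 1/16; Takeshi 1/4; Yori 1/8; Yoshiko 1/8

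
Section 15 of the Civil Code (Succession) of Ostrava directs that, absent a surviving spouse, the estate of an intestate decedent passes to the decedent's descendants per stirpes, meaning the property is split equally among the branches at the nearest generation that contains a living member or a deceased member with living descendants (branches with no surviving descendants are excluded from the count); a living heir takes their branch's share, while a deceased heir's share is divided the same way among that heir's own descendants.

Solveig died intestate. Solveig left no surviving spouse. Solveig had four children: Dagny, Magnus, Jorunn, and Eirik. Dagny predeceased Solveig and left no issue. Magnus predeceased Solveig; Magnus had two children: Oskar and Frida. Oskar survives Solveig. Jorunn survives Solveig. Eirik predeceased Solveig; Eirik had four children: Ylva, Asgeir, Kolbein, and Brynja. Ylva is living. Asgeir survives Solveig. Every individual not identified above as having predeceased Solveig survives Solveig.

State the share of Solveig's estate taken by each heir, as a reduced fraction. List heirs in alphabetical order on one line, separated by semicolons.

Asgeir 1/12; Brynja 1/12; Frida 1/6; Jorunn 1/3; Kolbein 1/12; Oskar 1/6; Ylva 1/12

There is no surviving spouse, so the entire estate passes to Solveig's descendants per stirpes.
Dagny left no surviving issue, so that branch lapses and is disregarded.
The estate is divided into 3 equal shares of 1/3 among Magnus, Jorunn, Eirik.
Magnus predeceased; the 1/3 allotted to Magnus's branch passes to Magnus's issue by representation.
The 1/3 is divided into 2 equal shares of 1/6 among Oskar, Frida.
Oskar is living and takes 1/6.
Frida is living and takes 1/6.
Jorunn is living and takes 1/3.
Eirik predeceased; the 1/3 allotted to Eirik's branch passes to Eirik's issue by representation.
The 1/3 is divided into 4 equal shares of 1/12 among Ylva, Asgeir, Kolbein, Brynja.
Ylva is living and takes 1/12.
Asgeir is living and takes 1/12.
Kolbein is living and takes 1/12.
Brynja is living and takes 1/12.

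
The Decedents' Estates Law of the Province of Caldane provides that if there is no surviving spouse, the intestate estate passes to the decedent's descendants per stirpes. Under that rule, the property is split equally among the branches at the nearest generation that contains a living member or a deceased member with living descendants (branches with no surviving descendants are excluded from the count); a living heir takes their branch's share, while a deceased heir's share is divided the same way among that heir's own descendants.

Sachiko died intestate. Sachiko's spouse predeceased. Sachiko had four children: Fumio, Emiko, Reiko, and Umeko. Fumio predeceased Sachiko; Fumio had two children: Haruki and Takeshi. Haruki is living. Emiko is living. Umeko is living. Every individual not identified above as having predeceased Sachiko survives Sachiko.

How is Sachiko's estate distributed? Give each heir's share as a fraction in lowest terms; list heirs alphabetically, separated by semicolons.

There is no surviving spouse, so the entire estate passes to Sachiko's descendants per stirpes.
The estate is divided into 4 equal shares of 1/4 among Fumio, Emiko, Reiko, Umeko.
Fumio predeceased; the 1/4 allotted to Fumio's branch passes to Fumio's issue by representation.
The 1/4 is divided into 2 equal shares of 1/8 among Haruki, Takeshi.
Haruki is living and takes 1/8.
Takeshi is living and takes 1/8.
Emiko is living and takes 1/4.
Reiko is living and takes 1/4.
Umeko is living and takes 1/4.

Emiko 1/4; Haruki 1/8; Reiko 1/4; Takeshi 1/8; Umeko 1/4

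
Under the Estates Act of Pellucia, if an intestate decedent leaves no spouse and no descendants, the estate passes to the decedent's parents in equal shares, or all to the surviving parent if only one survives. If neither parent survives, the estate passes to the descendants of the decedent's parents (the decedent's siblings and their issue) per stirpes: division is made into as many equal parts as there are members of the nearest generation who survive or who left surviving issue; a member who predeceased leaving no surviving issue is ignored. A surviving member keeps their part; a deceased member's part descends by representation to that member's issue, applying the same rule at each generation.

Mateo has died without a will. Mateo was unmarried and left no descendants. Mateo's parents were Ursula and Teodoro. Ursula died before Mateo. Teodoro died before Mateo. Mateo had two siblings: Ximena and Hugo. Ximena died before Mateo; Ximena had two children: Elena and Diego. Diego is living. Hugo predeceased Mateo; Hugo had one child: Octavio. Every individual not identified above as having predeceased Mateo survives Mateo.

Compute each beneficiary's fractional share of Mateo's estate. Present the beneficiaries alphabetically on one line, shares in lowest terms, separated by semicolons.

Diego 1/4; Elena 1/4; Octavio 1/2

Neither parent survives and there are no descendants, so the estate passes to Mateo's siblings and their issue per stirpes.
The estate is divided into 2 equal shares of 1/2 among Ximena, Hugo.
Ximena predeceased; the 1/2 allotted to Ximena's branch passes to Ximena's issue by representation.
The 1/2 is divided into 2 equal shares of 1/4 among Elena, Diego.
Elena is living and takes 1/4.
Diego is living and takes 1/4.
Hugo predeceased; the 1/2 allotted to Hugo's branch passes to Hugo's issue by representation.
Octavio is the sole taker at this level and receives the full 1/2.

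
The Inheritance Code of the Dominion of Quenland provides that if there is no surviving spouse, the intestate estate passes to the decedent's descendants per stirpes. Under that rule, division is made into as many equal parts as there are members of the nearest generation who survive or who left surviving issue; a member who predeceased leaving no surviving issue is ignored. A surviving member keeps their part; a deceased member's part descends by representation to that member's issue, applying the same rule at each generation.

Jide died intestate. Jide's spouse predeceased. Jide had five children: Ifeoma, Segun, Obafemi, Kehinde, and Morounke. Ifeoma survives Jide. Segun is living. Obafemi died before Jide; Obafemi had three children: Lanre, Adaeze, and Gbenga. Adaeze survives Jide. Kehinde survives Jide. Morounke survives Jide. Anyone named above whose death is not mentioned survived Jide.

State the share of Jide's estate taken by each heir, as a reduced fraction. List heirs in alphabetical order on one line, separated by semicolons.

Adaeze 1/15; Gbenga 1/15; Ifeoma 1/5; Kehinde 1/5; Lanre 1/15; Morounke 1/5; Segun 1/5

There is no surviving spouse, so the entire estate passes to Jide's descendants per stirpes.
The estate is divided into 5 equal shares of 1/5 among Ifeoma, Segun, Obafemi, Kehinde, Morounke.
Ifeoma is living and takes 1/5.
Segun is living and takes 1/5.
Obafemi predeceased; the 1/5 allotted to Obafemi's branch passes to Obafemi's issue by representation.
The 1/5 is divided into 3 equal shares of 1/15 among Lanre, Adaeze, Gbenga.
Lanre is living and takes 1/15.
Adaeze is living and takes 1/15.
Gbenga is living and takes 1/15.
Kehinde is living and takes 1/5.
Morounke is living and takes 1/5.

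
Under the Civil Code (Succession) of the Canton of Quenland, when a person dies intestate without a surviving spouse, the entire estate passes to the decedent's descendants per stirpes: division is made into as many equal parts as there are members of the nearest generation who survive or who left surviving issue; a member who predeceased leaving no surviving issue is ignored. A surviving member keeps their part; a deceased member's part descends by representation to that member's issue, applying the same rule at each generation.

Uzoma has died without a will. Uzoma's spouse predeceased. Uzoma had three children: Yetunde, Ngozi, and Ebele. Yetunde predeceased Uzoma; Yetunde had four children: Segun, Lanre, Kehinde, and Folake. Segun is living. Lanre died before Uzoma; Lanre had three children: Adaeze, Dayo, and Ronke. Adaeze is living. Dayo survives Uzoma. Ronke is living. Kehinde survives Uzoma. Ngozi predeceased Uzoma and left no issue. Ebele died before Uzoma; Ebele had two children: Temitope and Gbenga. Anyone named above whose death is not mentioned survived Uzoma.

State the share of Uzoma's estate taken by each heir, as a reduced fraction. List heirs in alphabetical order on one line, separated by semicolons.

There is no surviving spouse, so the entire estate passes to Uzoma's descendants per stirpes.
Ngozi left no surviving issue, so that branch lapses and is disregarded.
The estate is divided into 2 equal shares of 1/2 among Yetunde, Ebele.
Yetunde predeceased; the 1/2 allotted to Yetunde's branch passes to Yetunde's issue by representation.
The 1/2 is divided into 4 equal shares of 1/8 among Segun, Lanre, Kehinde, Folake.
Segun is living and takes 1/8.
Lanre predeceased; the 1/8 allotted to Lanre's branch passes to Lanre's issue by representation.
The 1/8 is divided into 3 equal shares of 1/24 among Adaeze, Dayo, Ronke.
Adaeze is living and takes 1/24.
Dayo is living and takes 1/24.
Ronke is living and takes 1/24.
Kehinde is living and takes 1/8.
Folake is living and takes 1/8.
Ebele predeceased; the 1/2 allotted to Ebele's branch passes to Ebele's issue by representation.
The 1/2 is divided into 2 equal shares of 1/4 among Temitope, Gbenga.
Temitope is living and takes 1/4.
Gbenga is living and takes 1/4.

Adaeze 1/24; Dayo 1/24; Folake 1/8; Gbenga 1/4; Kehinde 1/8; Ronke 1/24; Segun 1/8; Temitope 1/4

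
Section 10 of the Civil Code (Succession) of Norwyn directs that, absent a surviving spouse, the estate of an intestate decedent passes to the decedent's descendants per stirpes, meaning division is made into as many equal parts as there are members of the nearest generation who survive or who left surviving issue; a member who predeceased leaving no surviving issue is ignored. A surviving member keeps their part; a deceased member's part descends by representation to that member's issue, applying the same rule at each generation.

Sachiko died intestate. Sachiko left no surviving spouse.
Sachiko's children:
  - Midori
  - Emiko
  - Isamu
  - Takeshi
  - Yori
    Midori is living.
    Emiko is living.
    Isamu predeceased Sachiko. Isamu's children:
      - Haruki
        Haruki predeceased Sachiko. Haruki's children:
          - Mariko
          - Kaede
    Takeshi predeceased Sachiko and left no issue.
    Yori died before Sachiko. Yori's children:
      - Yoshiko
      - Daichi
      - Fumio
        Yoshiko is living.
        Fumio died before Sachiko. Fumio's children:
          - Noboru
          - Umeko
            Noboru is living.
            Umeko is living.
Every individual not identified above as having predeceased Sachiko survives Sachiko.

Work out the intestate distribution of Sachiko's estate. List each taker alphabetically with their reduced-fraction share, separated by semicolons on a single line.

There is no surviving spouse, so the entire estate passes to Sachiko's descendants per stirpes.
Takeshi left no surviving issue, so that branch lapses and is disregarded.
The estate is divided into 4 equal shares of 1/4 among Midori, Emiko, Isamu, Yori.
Midori is living and takes 1/4.
Emiko is living and takes 1/4.
Isamu predeceased; the 1/4 allotted to Isamu's branch passes to Isamu's issue by representation.
Haruki's line is the sole branch at this level, so the full 1/4 passes to Haruki's issue by representation.
The 1/4 is divided into 2 equal shares of 1/8 among Mariko, Kaede.
Mariko is living and takes 1/8.
Kaede is living and takes 1/8.
Yori predeceased; the 1/4 allotted to Yori's branch passes to Yori's issue by representation.
The 1/4 is divided into 3 equal shares of 1/12 among Yoshiko, Daichi, Fumio.
Yoshiko is living and takes 1/12.
Daichi is living and takes 1/12.
Fumio predeceased; the 1/12 allotted to Fumio's branch passes to Fumio's issue by representation.
The 1/12 is divided into 2 equal shares of 1/24 among Noboru, Umeko.
Noboru is living and takes 1/24.
Umeko is living and takes 1/24.

Daichi 1/12; Emiko 1/4; Kaede 1/8; Mariko 1/8; Midori 1/4; Noboru 1/24; Umeko 1/24; Yoshiko 1/12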